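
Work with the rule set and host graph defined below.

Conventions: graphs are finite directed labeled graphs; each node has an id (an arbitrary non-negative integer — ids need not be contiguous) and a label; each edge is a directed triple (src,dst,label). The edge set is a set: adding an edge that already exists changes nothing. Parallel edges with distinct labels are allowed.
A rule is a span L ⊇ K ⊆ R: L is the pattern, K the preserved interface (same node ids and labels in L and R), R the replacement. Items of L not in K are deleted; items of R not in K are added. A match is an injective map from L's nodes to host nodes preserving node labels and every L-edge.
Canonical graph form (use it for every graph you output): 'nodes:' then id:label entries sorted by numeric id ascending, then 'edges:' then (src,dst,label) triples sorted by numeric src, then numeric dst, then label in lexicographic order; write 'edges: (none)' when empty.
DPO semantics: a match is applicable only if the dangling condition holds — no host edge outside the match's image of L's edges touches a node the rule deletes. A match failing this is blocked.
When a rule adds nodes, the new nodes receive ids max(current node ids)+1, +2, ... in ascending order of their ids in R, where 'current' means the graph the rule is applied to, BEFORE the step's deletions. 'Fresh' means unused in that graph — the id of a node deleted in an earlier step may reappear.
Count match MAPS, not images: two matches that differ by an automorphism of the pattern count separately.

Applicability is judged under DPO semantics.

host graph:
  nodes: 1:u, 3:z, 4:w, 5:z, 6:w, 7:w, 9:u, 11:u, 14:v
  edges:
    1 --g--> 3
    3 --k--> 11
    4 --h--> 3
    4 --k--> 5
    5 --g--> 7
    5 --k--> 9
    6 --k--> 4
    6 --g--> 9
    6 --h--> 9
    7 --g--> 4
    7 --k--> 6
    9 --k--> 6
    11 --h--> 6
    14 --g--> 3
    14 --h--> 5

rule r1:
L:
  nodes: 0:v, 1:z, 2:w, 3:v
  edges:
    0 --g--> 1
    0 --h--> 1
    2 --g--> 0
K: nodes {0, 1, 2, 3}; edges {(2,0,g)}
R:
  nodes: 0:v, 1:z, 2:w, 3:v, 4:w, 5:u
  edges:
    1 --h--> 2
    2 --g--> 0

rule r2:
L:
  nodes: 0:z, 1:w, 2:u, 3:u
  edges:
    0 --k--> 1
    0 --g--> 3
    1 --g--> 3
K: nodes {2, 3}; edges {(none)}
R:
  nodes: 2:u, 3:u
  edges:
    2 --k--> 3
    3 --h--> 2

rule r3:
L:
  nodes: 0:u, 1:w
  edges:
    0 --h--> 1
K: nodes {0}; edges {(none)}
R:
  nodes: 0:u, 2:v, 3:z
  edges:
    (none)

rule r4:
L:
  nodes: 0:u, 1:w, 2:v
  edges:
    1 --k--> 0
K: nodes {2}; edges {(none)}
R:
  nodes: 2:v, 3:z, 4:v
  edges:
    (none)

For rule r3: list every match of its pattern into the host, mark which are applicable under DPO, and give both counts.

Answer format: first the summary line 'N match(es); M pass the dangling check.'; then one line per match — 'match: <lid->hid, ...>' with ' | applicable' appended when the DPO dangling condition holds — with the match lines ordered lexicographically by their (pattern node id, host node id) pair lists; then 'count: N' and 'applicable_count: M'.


1 match(es); 0 pass the dangling check.
match: 0->11, 1->6
count: 1
applicable_count: 0


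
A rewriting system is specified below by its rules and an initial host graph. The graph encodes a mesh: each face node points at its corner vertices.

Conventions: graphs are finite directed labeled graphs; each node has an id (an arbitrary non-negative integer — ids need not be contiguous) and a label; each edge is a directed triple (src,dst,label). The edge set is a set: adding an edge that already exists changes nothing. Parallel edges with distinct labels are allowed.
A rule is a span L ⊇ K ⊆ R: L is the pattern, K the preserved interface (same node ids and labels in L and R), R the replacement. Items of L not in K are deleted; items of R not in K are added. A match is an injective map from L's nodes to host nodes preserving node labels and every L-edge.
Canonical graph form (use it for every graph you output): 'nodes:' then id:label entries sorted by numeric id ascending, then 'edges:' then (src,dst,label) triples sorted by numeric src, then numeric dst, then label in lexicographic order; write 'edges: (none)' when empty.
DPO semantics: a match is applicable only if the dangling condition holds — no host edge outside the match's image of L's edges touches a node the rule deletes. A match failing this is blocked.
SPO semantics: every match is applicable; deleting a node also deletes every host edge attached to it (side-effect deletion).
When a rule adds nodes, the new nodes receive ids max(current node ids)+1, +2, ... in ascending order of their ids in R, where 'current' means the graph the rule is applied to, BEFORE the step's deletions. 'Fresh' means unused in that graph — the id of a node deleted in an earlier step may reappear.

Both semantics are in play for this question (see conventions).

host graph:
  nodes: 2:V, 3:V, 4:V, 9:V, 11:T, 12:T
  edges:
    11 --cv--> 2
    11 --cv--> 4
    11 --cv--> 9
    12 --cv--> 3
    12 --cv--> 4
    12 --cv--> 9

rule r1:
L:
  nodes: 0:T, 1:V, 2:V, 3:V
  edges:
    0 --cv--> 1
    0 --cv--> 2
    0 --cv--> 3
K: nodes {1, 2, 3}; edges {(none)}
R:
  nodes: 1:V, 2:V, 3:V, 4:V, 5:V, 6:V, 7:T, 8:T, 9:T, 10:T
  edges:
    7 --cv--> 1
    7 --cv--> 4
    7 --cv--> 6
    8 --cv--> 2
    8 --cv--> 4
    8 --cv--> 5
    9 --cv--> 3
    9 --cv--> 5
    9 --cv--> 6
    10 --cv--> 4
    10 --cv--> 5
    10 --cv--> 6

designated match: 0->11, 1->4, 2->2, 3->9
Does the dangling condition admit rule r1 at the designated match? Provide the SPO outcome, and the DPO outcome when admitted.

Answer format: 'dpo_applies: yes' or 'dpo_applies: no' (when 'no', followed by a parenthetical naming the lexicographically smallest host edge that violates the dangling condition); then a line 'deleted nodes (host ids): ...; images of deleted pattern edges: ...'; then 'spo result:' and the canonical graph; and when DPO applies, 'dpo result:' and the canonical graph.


dpo_applies: yes
deleted nodes (host ids): 11; images of deleted pattern edges: (11,2,cv); (11,4,cv); (11,9,cv)
spo result:
nodes: 2:V, 3:V, 4:V, 9:V, 12:T, 13:V, 14:V, 15:V, 16:T, 17:T, 18:T, 19:T
edges: (12,3,cv); (12,4,cv); (12,9,cv); (16,4,cv); (16,13,cv); (16,15,cv); (17,2,cv); (17,13,cv); (17,14,cv); (18,9,cv); (18,14,cv); (18,15,cv); (19,13,cv); (19,14,cv); (19,15,cv)
dpo result:
nodes: 2:V, 3:V, 4:V, 9:V, 12:T, 13:V, 14:V, 15:V, 16:T, 17:T, 18:T, 19:T
edges: (12,3,cv); (12,4,cv); (12,9,cv); (16,4,cv); (16,13,cv); (16,15,cv); (17,2,cv); (17,13,cv); (17,14,cv); (18,9,cv); (18,14,cv); (18,15,cv); (19,13,cv); (19,14,cv); (19,15,cv)


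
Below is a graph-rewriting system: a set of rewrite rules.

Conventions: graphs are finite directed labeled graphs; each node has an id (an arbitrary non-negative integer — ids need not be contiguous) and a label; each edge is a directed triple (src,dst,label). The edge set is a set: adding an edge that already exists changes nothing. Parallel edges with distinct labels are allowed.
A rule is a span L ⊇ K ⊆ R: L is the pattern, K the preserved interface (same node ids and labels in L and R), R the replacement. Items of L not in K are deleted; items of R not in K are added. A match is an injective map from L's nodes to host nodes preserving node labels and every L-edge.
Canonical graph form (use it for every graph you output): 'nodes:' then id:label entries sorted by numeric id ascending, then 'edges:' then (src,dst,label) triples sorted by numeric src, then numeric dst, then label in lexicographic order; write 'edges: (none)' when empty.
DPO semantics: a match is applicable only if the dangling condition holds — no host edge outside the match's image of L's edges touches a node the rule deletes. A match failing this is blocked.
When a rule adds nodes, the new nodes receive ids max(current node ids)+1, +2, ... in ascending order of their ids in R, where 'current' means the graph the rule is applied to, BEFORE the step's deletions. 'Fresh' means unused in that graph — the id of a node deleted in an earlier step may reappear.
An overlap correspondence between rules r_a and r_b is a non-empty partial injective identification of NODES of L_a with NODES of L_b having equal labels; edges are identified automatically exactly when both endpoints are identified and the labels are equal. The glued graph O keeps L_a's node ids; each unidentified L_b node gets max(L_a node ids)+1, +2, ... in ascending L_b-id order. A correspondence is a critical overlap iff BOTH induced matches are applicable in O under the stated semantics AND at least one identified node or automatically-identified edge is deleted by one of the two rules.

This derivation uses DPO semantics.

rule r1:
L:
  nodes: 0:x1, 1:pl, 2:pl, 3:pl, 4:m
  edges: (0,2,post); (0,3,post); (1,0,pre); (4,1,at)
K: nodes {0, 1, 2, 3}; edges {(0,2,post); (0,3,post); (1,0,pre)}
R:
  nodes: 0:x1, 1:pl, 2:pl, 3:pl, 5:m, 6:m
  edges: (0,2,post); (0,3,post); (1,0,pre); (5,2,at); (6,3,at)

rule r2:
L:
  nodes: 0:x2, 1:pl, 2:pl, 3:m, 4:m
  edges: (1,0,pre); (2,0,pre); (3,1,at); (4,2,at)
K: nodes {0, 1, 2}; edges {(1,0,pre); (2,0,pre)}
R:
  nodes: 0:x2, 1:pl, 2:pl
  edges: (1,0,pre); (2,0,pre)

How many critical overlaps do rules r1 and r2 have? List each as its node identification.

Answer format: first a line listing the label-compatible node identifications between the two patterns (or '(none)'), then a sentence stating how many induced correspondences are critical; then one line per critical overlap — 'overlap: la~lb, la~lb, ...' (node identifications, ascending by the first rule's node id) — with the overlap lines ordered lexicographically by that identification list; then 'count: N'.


label-compatible node identifications between L(r1) and L(r2): 1~1, 1~2, 2~1, 2~2, 3~1, 3~2, 4~3, 4~4
6 of the induced correspondences are critical overlaps of r1 and r2.
overlap: 1~1, 2~2, 4~3
overlap: 1~1, 3~2, 4~3
overlap: 1~1, 4~3
overlap: 1~2, 2~1, 4~4
overlap: 1~2, 3~1, 4~4
overlap: 1~2, 4~4
count: 6


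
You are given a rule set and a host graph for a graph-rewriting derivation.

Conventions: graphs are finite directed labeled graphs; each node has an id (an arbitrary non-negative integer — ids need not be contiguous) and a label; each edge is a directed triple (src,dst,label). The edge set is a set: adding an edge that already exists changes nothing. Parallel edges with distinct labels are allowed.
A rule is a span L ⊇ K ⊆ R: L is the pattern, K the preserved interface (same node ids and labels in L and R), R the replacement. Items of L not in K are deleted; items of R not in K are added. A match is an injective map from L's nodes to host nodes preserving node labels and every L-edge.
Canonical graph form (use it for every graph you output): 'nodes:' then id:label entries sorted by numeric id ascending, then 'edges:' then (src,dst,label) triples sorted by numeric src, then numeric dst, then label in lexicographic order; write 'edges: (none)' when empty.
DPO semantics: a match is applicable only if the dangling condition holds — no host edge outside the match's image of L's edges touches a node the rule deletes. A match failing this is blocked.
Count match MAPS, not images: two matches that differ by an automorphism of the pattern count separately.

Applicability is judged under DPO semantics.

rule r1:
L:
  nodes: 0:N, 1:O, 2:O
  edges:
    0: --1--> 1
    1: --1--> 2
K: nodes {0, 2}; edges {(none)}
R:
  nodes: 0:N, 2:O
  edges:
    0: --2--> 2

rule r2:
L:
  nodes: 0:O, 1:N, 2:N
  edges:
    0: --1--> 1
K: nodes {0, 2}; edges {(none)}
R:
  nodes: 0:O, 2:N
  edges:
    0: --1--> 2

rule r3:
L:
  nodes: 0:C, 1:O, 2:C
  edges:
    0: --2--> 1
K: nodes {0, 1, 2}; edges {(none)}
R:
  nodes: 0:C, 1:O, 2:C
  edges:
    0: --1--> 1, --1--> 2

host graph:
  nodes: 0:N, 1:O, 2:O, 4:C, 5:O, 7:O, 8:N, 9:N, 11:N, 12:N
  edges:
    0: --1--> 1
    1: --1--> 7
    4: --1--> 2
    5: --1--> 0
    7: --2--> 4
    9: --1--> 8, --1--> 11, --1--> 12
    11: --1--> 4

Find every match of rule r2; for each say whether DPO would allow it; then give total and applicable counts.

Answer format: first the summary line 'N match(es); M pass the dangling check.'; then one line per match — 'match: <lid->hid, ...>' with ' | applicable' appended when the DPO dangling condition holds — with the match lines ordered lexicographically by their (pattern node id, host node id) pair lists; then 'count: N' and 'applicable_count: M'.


4 match(es); 0 pass the dangling check.
match: 0->5, 1->0, 2->8
match: 0->5, 1->0, 2->9
match: 0->5, 1->0, 2->11
match: 0->5, 1->0, 2->12
count: 4
applicable_count: 0


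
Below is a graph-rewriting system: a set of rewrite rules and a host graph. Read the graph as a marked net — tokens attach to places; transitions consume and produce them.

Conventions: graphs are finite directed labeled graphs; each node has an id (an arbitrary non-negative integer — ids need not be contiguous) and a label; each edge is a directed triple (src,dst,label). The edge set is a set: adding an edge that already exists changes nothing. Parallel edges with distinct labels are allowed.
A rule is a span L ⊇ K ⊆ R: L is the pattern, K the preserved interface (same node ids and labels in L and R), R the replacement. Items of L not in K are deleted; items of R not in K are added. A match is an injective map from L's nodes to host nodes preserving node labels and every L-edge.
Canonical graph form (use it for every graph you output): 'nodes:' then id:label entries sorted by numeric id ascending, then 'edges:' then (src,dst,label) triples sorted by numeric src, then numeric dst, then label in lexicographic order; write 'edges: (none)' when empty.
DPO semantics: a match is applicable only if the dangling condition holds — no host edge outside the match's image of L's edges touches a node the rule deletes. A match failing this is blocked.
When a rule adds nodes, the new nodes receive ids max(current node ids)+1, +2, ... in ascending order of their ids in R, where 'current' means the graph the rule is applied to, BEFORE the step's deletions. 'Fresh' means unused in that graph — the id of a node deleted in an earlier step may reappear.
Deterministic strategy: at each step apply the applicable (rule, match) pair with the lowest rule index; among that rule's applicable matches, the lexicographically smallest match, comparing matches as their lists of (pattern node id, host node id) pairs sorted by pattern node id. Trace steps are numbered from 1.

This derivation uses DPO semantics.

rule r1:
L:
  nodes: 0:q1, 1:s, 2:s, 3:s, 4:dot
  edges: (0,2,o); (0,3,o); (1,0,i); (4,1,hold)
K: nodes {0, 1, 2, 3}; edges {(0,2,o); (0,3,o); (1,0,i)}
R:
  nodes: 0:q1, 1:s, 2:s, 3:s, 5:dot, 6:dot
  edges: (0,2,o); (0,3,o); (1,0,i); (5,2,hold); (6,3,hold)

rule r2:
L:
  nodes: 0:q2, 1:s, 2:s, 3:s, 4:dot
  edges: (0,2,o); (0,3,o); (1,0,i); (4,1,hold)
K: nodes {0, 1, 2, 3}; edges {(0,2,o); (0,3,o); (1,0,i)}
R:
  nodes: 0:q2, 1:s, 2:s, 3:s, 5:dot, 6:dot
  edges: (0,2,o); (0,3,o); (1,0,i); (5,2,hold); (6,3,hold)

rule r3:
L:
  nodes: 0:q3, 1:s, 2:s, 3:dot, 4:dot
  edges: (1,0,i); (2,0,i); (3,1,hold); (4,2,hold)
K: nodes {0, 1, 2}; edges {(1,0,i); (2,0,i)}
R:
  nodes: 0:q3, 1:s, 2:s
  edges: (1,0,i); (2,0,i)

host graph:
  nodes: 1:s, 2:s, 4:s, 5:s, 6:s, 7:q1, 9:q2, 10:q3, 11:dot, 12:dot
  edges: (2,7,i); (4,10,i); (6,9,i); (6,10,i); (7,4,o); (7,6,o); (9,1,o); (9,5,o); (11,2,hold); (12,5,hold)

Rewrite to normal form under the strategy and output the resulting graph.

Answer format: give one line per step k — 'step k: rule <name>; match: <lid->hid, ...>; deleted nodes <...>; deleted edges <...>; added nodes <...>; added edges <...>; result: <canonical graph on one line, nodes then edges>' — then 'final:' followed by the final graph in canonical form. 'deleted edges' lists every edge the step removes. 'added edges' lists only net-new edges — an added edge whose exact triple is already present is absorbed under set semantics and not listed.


step 1: rule r1; match: 0->7, 1->2, 2->4, 3->6, 4->11; deleted nodes 11; deleted edges (11,2,hold); added nodes 13, 14; added edges (13,4,hold); (14,6,hold); result: nodes: 1:s, 2:s, 4:s, 5:s, 6:s, 7:q1, 9:q2, 10:q3, 12:dot, 13:dot, 14:dot edges: (2,7,i); (4,10,i); (6,9,i); (6,10,i); (7,4,o); (7,6,o); (9,1,o); (9,5,o); (12,5,hold); (13,4,hold); (14,6,hold)
step 2: rule r2; match: 0->9, 1->6, 2->1, 3->5, 4->14; deleted nodes 14; deleted edges (14,6,hold); added nodes 15, 16; added edges (15,1,hold); (16,5,hold); result: nodes: 1:s, 2:s, 4:s, 5:s, 6:s, 7:q1, 9:q2, 10:q3, 12:dot, 13:dot, 15:dot, 16:dot edges: (2,7,i); (4,10,i); (6,9,i); (6,10,i); (7,4,o); (7,6,o); (9,1,o); (9,5,o); (12,5,hold); (13,4,hold); (15,1,hold); (16,5,hold)
final:
nodes: 1:s, 2:s, 4:s, 5:s, 6:s, 7:q1, 9:q2, 10:q3, 12:dot, 13:dot, 15:dot, 16:dot
edges: (2,7,i); (4,10,i); (6,9,i); (6,10,i); (7,4,o); (7,6,o); (9,1,o); (9,5,o); (12,5,hold); (13,4,hold); (15,1,hold); (16,5,hold)


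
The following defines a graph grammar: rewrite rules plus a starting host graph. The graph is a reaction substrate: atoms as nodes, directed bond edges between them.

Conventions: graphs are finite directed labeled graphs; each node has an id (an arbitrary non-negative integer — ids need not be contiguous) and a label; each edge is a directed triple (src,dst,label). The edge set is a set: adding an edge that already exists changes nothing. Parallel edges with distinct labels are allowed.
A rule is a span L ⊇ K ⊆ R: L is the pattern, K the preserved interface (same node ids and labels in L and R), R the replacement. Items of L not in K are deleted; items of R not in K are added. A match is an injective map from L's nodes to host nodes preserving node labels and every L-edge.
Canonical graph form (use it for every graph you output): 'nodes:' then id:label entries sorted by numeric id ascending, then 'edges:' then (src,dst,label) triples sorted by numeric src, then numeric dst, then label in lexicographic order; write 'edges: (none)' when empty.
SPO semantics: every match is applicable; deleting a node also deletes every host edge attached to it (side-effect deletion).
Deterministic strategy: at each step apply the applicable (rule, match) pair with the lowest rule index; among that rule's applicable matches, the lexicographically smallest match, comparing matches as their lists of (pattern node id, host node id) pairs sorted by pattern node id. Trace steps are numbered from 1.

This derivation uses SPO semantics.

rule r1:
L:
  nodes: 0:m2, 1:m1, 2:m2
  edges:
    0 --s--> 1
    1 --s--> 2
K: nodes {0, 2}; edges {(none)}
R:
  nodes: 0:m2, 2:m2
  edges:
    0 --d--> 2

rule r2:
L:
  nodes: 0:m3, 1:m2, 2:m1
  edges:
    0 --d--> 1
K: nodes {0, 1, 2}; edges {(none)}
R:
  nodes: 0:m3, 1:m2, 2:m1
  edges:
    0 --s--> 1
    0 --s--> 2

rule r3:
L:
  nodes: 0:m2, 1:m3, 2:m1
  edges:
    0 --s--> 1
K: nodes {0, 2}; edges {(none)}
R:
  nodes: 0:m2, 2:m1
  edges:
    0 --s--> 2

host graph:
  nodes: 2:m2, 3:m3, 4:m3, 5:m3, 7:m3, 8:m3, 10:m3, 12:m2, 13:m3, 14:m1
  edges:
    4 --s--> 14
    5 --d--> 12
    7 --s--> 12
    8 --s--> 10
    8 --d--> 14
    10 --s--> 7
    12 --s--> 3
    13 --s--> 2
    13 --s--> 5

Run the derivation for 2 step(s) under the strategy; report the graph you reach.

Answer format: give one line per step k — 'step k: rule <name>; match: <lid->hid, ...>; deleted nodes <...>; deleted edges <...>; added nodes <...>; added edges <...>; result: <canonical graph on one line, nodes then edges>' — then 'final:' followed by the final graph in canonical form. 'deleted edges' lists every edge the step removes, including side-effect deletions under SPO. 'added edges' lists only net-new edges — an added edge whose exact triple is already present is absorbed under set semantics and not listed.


step 1: rule r2; match: 0->5, 1->12, 2->14; deleted nodes (none); deleted edges (5,12,d); added nodes (none); added edges (5,12,s); (5,14,s); result: nodes: 2:m2, 3:m3, 4:m3, 5:m3, 7:m3, 8:m3, 10:m3, 12:m2, 13:m3, 14:m1 edges: (4,14,s); (5,12,s); (5,14,s); (7,12,s); (8,10,s); (8,14,d); (10,7,s); (12,3,s); (13,2,s); (13,5,s)
step 2: rule r3; match: 0->12, 1->3, 2->14; deleted nodes 3; deleted edges (12,3,s); added nodes (none); added edges (12,14,s); result: nodes: 2:m2, 4:m3, 5:m3, 7:m3, 8:m3, 10:m3, 12:m2, 13:m3, 14:m1 edges: (4,14,s); (5,12,s); (5,14,s); (7,12,s); (8,10,s); (8,14,d); (10,7,s); (12,14,s); (13,2,s); (13,5,s)
final:
nodes: 2:m2, 4:m3, 5:m3, 7:m3, 8:m3, 10:m3, 12:m2, 13:m3, 14:m1
edges: (4,14,s); (5,12,s); (5,14,s); (7,12,s); (8,10,s); (8,14,d); (10,7,s); (12,14,s); (13,2,s); (13,5,s)


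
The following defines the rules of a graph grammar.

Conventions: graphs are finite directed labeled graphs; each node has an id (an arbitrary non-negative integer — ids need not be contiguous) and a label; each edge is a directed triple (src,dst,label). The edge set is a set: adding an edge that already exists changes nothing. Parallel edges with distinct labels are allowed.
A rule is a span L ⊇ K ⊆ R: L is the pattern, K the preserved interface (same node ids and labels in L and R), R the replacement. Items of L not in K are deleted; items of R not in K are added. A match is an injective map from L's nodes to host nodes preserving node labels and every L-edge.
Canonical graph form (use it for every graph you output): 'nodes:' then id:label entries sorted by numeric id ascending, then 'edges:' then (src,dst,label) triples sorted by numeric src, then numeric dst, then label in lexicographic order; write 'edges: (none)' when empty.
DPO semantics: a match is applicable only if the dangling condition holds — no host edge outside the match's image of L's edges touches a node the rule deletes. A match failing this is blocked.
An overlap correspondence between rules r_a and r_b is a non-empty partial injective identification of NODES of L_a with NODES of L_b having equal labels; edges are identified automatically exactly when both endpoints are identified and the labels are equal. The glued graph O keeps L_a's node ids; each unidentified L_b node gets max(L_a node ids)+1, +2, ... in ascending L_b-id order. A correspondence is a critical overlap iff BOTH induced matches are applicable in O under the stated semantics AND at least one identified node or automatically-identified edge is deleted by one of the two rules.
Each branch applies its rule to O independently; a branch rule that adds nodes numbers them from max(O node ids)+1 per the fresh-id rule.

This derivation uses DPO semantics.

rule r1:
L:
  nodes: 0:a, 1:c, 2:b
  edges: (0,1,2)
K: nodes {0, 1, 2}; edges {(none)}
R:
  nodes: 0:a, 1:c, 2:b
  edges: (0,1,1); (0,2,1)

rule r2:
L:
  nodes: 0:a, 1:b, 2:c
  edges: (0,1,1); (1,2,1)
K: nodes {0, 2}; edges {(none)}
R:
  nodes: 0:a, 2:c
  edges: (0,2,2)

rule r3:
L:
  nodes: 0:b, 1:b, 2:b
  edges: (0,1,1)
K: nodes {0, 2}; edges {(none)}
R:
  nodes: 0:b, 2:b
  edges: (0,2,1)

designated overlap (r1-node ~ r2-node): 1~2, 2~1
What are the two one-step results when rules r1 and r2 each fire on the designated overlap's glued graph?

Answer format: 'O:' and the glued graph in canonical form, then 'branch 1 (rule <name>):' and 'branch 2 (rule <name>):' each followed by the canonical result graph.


O:
nodes: 0:a, 1:c, 2:b, 3:a
edges: (0,1,2); (2,1,1); (3,2,1)
branch 1 (rule r1):
nodes: 0:a, 1:c, 2:b, 3:a
edges: (0,1,1); (0,2,1); (2,1,1); (3,2,1)
branch 2 (rule r2):
nodes: 0:a, 1:c, 3:a
edges: (0,1,2); (3,1,2)


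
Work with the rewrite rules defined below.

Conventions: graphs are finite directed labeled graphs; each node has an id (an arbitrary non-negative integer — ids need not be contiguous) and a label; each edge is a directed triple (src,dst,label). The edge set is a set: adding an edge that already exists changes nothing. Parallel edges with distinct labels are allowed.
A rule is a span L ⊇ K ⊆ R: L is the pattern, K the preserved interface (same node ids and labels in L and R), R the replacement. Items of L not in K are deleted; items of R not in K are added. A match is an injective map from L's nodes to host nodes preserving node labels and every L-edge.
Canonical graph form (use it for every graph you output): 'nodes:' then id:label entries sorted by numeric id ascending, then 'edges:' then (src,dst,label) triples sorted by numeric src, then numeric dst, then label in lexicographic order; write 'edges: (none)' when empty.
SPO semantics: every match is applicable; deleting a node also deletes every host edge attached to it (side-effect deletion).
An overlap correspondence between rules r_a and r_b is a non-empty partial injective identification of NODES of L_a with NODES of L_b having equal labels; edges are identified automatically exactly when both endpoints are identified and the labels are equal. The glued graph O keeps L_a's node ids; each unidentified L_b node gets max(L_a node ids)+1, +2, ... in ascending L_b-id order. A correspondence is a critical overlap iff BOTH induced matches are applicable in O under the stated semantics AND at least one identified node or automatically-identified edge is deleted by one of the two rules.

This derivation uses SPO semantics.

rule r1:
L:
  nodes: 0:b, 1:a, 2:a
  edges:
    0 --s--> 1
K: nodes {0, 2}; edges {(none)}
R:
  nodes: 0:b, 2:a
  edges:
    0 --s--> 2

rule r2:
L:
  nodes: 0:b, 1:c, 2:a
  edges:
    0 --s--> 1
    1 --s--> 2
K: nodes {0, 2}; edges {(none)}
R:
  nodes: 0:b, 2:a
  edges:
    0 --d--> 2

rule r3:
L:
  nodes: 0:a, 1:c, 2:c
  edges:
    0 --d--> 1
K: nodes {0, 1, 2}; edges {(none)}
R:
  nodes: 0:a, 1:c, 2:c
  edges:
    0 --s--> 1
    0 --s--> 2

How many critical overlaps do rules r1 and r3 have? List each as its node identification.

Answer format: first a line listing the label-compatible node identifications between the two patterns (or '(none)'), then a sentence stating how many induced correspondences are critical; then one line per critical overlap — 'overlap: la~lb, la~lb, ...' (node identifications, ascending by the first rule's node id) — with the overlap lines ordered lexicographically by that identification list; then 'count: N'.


label-compatible node identifications between L(r1) and L(r3): 1~0, 2~0
1 of the induced correspondences is a critical overlap of r1 and r3.
overlap: 1~0
count: 1


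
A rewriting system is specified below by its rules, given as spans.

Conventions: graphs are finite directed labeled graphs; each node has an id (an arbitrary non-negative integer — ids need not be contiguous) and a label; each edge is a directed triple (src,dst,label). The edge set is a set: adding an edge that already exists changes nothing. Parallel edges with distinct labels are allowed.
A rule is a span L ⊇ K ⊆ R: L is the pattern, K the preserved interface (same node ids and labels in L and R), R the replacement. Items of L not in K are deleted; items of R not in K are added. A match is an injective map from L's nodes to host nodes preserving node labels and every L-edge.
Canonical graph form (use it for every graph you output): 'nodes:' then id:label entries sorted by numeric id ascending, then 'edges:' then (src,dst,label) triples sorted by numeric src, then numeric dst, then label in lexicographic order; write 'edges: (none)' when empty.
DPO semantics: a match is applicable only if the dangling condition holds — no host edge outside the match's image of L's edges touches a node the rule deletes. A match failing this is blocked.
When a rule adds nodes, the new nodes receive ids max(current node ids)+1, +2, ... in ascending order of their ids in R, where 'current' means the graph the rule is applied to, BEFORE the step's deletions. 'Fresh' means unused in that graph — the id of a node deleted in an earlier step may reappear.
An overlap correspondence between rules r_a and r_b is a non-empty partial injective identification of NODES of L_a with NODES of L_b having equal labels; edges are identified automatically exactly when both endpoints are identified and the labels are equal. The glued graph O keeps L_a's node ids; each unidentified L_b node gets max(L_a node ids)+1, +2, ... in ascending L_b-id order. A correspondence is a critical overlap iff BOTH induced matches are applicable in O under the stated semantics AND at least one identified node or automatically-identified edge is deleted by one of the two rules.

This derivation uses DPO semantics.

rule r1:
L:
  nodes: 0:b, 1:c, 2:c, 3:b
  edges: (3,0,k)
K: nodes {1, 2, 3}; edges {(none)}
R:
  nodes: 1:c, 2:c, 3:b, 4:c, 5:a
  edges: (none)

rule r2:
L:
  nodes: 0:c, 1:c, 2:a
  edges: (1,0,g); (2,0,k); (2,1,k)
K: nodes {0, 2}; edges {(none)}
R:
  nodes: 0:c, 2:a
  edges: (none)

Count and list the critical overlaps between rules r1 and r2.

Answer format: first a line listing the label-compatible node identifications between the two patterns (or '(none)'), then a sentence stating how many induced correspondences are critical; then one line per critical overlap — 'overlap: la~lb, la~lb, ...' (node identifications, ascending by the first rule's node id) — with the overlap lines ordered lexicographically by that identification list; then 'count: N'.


label-compatible node identifications between L(r1) and L(r2): 1~0, 1~1, 2~0, 2~1
4 of the induced correspondences are critical overlaps of r1 and r2.
overlap: 1~0, 2~1
overlap: 1~1
overlap: 1~1, 2~0
overlap: 2~1
count: 4


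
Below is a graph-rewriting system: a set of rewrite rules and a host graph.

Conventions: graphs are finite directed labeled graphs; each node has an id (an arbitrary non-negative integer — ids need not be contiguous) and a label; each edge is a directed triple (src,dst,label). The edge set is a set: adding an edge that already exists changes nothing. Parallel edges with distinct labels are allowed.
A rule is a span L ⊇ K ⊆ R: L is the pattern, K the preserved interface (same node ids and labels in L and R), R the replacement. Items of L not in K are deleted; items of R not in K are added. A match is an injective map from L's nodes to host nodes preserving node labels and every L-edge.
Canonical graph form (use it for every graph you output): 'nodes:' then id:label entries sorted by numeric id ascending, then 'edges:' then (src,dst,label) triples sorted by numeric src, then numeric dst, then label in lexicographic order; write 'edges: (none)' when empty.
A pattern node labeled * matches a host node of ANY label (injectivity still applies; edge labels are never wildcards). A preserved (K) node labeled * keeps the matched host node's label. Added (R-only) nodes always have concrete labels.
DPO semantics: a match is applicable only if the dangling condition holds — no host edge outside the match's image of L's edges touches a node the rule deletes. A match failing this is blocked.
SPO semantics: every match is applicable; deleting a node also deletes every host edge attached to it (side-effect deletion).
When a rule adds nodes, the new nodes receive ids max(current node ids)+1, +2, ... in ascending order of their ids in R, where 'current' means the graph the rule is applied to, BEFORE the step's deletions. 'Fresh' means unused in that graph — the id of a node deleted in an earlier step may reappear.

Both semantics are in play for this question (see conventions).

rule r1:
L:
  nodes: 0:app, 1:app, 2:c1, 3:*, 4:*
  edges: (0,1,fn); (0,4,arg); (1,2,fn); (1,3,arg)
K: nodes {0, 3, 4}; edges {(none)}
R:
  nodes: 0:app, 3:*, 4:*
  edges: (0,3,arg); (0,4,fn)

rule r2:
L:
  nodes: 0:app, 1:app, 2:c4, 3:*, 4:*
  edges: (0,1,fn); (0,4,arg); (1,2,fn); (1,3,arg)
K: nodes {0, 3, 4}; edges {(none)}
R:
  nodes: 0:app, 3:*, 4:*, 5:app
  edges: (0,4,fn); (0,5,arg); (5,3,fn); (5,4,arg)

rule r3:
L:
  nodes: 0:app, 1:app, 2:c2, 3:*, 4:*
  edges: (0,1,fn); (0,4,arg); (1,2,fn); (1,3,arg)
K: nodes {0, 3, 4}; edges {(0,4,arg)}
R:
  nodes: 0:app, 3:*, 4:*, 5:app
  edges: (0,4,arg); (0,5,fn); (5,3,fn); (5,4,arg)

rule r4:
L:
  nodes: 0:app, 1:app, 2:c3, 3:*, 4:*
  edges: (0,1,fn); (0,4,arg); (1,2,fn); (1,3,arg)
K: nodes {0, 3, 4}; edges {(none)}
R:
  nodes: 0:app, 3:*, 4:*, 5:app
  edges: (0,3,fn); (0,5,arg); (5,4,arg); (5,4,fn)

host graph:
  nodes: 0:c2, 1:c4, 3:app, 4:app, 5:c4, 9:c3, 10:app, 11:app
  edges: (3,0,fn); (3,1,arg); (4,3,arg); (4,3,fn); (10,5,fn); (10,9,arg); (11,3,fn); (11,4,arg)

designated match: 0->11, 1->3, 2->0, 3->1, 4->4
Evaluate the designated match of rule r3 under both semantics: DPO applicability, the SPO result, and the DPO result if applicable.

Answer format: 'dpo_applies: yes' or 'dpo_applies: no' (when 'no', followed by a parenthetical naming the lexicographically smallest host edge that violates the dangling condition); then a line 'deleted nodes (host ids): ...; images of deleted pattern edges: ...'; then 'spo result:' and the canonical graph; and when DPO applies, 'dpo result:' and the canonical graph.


dpo_applies: no
(the rule deletes node 3, which keeps host edge (4,3,arg) outside the match image — the dangling condition fails, DPO blocks; SPO proceeds and side-deletes such edges)
deleted nodes (host ids): 0, 3; images of deleted pattern edges: (3,0,fn); (3,1,arg); (11,3,fn)
spo result:
nodes: 1:c4, 4:app, 5:c4, 9:c3, 10:app, 11:app, 12:app
edges: (10,5,fn); (10,9,arg); (11,4,arg); (11,12,fn); (12,1,fn); (12,4,arg)


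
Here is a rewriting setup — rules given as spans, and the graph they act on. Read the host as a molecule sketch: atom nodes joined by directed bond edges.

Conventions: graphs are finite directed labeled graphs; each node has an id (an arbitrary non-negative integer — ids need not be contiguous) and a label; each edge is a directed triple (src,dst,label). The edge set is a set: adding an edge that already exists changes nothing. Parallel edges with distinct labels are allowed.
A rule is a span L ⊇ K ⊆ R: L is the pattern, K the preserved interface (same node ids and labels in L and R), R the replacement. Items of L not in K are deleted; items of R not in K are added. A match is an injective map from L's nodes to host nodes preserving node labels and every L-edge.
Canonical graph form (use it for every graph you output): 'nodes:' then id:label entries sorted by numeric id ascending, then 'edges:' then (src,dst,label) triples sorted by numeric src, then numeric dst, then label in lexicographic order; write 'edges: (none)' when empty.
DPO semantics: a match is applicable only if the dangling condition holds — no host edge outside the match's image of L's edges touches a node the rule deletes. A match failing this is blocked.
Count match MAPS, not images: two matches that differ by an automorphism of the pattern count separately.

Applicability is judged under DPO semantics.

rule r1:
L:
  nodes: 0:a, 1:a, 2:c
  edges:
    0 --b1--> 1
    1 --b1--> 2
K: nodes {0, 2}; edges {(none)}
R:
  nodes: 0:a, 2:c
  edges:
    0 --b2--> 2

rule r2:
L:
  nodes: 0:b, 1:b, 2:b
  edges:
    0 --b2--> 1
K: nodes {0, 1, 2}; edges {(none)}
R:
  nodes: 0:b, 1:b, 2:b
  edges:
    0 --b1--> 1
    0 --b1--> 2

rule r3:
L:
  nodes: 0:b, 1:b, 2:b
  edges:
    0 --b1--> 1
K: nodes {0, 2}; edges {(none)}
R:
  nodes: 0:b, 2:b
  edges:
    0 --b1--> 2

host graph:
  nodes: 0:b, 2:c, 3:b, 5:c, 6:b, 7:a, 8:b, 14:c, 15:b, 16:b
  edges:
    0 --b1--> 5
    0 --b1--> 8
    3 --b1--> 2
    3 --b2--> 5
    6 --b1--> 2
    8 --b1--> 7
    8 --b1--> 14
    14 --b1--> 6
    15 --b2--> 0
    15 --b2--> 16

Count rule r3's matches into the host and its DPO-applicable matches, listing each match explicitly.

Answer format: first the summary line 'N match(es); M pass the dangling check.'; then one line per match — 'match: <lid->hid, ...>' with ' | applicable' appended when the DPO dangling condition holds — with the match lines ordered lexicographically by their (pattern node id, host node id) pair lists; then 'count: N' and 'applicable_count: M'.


4 match(es); 0 pass the dangling check.
match: 0->0, 1->8, 2->3
match: 0->0, 1->8, 2->6
match: 0->0, 1->8, 2->15
match: 0->0, 1->8, 2->16
count: 4
applicable_count: 0


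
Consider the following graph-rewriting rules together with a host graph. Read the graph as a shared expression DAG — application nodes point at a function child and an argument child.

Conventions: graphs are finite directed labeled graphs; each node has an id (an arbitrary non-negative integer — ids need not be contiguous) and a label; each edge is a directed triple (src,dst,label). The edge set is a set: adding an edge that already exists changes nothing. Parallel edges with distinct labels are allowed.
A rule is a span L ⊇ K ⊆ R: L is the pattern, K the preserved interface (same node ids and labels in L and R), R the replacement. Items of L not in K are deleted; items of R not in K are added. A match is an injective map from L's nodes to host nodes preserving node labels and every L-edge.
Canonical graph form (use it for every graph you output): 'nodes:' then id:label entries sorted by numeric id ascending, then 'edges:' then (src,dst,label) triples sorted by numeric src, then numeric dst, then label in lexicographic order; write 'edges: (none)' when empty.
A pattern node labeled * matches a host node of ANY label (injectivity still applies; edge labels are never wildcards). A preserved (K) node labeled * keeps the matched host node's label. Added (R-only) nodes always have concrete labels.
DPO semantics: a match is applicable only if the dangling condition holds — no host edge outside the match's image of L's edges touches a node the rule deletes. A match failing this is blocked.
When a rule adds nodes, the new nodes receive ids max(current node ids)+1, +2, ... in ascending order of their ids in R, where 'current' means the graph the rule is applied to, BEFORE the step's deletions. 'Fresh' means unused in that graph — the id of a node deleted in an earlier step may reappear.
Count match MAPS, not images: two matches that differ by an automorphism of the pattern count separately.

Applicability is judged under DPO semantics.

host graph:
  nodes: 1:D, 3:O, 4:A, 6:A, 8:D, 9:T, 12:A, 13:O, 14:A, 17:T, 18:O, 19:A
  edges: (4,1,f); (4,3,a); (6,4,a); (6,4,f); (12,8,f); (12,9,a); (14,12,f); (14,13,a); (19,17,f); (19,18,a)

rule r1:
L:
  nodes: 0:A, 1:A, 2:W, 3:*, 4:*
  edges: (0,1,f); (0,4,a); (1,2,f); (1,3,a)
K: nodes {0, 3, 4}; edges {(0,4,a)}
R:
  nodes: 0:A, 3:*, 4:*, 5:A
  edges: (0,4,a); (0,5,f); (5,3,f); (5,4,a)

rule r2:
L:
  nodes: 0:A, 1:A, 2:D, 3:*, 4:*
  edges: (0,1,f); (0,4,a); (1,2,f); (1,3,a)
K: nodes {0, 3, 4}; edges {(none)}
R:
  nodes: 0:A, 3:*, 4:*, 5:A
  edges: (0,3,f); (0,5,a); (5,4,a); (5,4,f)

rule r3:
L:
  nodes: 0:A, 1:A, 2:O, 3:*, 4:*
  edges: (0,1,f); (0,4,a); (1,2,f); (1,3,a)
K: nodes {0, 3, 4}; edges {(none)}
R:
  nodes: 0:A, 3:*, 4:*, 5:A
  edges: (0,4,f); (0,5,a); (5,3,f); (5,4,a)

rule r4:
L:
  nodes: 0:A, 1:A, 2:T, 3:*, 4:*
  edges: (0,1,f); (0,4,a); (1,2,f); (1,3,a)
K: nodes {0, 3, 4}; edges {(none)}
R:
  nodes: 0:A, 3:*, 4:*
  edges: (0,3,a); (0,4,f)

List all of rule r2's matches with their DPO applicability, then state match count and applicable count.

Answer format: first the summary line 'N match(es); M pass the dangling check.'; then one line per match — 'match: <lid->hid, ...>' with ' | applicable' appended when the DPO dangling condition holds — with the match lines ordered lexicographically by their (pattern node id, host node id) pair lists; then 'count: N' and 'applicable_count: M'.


1 match(es); 1 pass the dangling check.
match: 0->14, 1->12, 2->8, 3->9, 4->13 | applicable
count: 1
applicable_count: 1


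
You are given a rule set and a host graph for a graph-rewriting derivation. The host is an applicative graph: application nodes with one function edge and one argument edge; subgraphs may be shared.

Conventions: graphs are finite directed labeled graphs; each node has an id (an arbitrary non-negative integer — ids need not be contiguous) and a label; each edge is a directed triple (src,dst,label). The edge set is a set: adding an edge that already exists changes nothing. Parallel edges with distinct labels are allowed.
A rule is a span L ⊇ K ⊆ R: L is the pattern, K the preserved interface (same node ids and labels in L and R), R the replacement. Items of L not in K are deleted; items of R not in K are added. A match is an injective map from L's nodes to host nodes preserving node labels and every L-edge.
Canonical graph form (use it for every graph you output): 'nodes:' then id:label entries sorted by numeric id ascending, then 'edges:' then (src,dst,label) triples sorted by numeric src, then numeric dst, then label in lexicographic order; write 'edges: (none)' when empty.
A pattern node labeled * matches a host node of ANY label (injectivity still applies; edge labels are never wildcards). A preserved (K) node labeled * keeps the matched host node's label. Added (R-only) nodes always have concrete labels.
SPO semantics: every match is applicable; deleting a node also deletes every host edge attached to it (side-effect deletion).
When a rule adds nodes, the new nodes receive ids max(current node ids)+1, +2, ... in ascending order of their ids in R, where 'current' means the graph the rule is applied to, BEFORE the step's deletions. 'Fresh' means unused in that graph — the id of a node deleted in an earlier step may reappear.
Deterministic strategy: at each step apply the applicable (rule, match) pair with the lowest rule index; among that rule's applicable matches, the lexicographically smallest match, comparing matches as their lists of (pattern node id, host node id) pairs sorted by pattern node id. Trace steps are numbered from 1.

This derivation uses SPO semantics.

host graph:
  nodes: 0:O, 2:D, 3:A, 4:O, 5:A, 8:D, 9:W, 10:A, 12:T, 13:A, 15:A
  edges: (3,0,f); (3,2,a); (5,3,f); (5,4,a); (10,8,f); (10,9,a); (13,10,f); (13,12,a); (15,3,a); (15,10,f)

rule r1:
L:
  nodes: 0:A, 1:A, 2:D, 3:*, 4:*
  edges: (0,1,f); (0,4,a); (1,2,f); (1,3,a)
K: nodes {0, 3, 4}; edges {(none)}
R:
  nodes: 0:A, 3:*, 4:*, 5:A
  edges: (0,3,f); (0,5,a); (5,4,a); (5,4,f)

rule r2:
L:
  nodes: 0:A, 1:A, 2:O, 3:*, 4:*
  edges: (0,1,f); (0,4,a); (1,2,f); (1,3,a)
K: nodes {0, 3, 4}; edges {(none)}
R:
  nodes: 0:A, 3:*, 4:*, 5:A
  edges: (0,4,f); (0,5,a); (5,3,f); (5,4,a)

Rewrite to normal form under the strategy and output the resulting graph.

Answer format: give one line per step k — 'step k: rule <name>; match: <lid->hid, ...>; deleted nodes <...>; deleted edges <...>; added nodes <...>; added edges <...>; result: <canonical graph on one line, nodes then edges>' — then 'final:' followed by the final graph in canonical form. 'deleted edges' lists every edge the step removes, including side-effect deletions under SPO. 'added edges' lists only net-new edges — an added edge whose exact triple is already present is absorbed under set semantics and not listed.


step 1: rule r1; match: 0->13, 1->10, 2->8, 3->9, 4->12; deleted nodes 8, 10; deleted edges (10,8,f); (10,9,a); (13,10,f); (13,12,a); (15,10,f); added nodes 16; added edges (13,9,f); (13,16,a); (16,12,a); (16,12,f); result: nodes: 0:O, 2:D, 3:A, 4:O, 5:A, 9:W, 12:T, 13:A, 15:A, 16:A edges: (3,0,f); (3,2,a); (5,3,f); (5,4,a); (13,9,f); (13,16,a); (15,3,a); (16,12,a); (16,12,f)
step 2: rule r2; match: 0->5, 1->3, 2->0, 3->2, 4->4; deleted nodes 0, 3; deleted edges (3,0,f); (3,2,a); (5,3,f); (5,4,a); (15,3,a); added nodes 17; added edges (5,4,f); (5,17,a); (17,2,f); (17,4,a); result: nodes: 2:D, 4:O, 5:A, 9:W, 12:T, 13:A, 15:A, 16:A, 17:A edges: (5,4,f); (5,17,a); (13,9,f); (13,16,a); (16,12,a); (16,12,f); (17,2,f); (17,4,a)
final:
nodes: 2:D, 4:O, 5:A, 9:W, 12:T, 13:A, 15:A, 16:A, 17:A
edges: (5,4,f); (5,17,a); (13,9,f); (13,16,a); (16,12,a); (16,12,f); (17,2,f); (17,4,a)
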